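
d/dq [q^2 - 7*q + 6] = 2*q - 7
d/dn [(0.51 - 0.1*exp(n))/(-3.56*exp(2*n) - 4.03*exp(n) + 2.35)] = (-0.356*exp(2*n) + 3.6312*exp(n) + 1.8203)*exp(n)/(12.6736*exp(4*n) + 28.6936*exp(3*n) - 0.491099999999996*exp(2*n) - 18.941*exp(n) + 5.5225)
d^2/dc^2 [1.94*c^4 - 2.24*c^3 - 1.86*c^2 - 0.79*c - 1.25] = 23.28*c^2 - 13.44*c - 3.72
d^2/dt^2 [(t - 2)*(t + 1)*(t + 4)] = 6*t + 6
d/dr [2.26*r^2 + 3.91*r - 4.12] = 4.52*r + 3.91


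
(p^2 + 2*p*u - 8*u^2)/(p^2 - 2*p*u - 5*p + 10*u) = (p + 4*u)/(p - 5)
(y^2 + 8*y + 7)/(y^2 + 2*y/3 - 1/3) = 3*(y + 7)/(3*y - 1)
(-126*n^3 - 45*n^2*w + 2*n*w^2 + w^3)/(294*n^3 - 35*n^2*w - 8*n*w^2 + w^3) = (3*n + w)/(-7*n + w)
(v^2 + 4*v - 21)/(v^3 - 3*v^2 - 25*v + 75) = (v + 7)/(v^2 - 25)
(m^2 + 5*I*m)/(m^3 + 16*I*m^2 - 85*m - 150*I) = m/(m^2 + 11*I*m - 30)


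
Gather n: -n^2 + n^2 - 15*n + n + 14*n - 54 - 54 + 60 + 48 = 0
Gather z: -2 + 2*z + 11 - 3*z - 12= -z - 3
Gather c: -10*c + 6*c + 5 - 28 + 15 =-4*c - 8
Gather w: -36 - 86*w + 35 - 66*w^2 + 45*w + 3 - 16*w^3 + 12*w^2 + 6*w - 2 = -16*w^3 - 54*w^2 - 35*w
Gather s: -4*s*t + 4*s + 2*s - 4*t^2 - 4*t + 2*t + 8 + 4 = s*(6 - 4*t) - 4*t^2 - 2*t + 12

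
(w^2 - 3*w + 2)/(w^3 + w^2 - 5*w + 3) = (w - 2)/(w^2 + 2*w - 3)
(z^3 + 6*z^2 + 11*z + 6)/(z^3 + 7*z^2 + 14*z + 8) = (z + 3)/(z + 4)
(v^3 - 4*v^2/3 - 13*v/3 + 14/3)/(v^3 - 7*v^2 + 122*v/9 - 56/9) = 3*(v^2 + v - 2)/(3*v^2 - 14*v + 8)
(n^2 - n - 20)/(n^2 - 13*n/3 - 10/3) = 3*(n + 4)/(3*n + 2)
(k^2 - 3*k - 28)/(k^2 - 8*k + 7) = (k + 4)/(k - 1)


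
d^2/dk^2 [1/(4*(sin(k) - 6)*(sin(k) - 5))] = (-4*sin(k)^4 + 33*sin(k)^3 + 5*sin(k)^2 - 396*sin(k) + 182)/(4*(sin(k) - 6)^3*(sin(k) - 5)^3)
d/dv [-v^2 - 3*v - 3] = -2*v - 3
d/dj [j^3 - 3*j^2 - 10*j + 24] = 3*j^2 - 6*j - 10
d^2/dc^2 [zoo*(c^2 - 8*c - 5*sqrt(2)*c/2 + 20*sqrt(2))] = zoo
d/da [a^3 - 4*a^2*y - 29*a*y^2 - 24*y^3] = 3*a^2 - 8*a*y - 29*y^2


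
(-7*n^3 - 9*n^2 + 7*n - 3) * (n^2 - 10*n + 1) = -7*n^5 + 61*n^4 + 90*n^3 - 82*n^2 + 37*n - 3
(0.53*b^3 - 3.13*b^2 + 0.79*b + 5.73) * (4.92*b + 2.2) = 2.6076*b^4 - 14.2336*b^3 - 2.9992*b^2 + 29.9296*b + 12.606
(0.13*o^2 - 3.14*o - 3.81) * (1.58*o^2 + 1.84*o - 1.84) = 0.2054*o^4 - 4.722*o^3 - 12.0366*o^2 - 1.2328*o + 7.0104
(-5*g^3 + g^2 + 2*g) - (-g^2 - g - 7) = -5*g^3 + 2*g^2 + 3*g + 7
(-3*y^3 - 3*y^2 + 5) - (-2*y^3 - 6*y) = -y^3 - 3*y^2 + 6*y + 5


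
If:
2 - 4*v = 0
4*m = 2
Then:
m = 1/2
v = 1/2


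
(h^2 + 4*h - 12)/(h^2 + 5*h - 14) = (h + 6)/(h + 7)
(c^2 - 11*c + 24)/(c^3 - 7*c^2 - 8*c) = (c - 3)/(c*(c + 1))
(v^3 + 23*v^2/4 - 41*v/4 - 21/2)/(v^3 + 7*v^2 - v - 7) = (4*v^2 - 5*v - 6)/(4*(v^2 - 1))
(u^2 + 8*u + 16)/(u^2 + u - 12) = (u + 4)/(u - 3)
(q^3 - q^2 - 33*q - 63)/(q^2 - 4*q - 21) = q + 3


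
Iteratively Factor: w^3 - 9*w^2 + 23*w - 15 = (w - 3)*(w^2 - 6*w + 5) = (w - 3)*(w - 1)*(w - 5)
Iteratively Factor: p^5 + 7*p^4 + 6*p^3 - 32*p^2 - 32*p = (p - 2)*(p^4 + 9*p^3 + 24*p^2 + 16*p) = p*(p - 2)*(p^3 + 9*p^2 + 24*p + 16) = p*(p - 2)*(p + 4)*(p^2 + 5*p + 4) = p*(p - 2)*(p + 4)^2*(p + 1)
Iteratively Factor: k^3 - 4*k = (k)*(k^2 - 4) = k*(k + 2)*(k - 2)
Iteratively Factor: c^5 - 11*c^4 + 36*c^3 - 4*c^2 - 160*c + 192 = (c - 4)*(c^4 - 7*c^3 + 8*c^2 + 28*c - 48) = (c - 4)^2*(c^3 - 3*c^2 - 4*c + 12) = (c - 4)^2*(c - 2)*(c^2 - c - 6) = (c - 4)^2*(c - 2)*(c + 2)*(c - 3)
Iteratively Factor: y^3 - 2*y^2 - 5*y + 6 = (y - 3)*(y^2 + y - 2) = (y - 3)*(y - 1)*(y + 2)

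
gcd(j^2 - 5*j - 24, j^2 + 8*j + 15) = j + 3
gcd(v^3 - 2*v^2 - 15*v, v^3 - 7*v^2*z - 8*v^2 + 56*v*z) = v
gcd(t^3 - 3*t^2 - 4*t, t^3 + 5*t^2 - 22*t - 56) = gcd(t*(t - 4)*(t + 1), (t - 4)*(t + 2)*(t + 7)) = t - 4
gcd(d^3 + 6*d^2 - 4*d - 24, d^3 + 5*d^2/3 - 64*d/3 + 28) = d^2 + 4*d - 12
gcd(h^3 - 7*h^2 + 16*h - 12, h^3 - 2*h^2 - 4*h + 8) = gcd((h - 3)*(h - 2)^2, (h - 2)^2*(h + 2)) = h^2 - 4*h + 4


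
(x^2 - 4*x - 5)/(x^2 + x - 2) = (x^2 - 4*x - 5)/(x^2 + x - 2)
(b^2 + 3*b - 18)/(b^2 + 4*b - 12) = (b - 3)/(b - 2)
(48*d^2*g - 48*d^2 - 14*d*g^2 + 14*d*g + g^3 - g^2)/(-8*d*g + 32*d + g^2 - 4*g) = (-6*d*g + 6*d + g^2 - g)/(g - 4)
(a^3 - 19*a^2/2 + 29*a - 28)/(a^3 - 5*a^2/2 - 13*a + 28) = (2*a - 7)/(2*a + 7)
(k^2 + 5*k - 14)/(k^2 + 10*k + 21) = (k - 2)/(k + 3)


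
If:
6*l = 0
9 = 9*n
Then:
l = 0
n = 1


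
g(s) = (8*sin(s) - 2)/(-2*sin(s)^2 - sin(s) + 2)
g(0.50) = 1.73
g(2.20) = -38.57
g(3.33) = -1.65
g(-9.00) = -2.56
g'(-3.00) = -3.46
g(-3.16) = -0.94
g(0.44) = 1.16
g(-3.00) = -1.49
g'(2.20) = -789.15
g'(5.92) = 3.99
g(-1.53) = -9.97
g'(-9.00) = -4.25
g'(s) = (4*sin(s)*cos(s) + cos(s))*(8*sin(s) - 2)/(-2*sin(s)^2 - sin(s) + 2)^2 + 8*cos(s)/(-2*sin(s)^2 - sin(s) + 2) = 2*(-4*sin(s) - 8*cos(s)^2 + 15)*cos(s)/(sin(s) - 2*cos(s)^2)^2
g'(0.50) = 10.79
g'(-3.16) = -3.53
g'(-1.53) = 1.54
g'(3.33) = -3.52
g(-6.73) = -2.65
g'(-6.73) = 4.35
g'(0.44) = 8.32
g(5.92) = -2.30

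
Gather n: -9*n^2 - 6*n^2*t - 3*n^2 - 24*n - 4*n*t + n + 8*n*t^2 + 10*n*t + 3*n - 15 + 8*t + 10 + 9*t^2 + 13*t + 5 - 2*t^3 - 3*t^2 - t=n^2*(-6*t - 12) + n*(8*t^2 + 6*t - 20) - 2*t^3 + 6*t^2 + 20*t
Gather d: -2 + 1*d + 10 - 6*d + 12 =20 - 5*d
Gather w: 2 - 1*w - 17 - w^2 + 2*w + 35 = -w^2 + w + 20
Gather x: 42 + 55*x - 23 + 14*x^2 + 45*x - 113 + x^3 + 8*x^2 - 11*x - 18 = x^3 + 22*x^2 + 89*x - 112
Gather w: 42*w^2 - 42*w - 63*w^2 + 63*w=-21*w^2 + 21*w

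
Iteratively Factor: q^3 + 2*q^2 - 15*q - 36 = (q + 3)*(q^2 - q - 12) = (q + 3)^2*(q - 4)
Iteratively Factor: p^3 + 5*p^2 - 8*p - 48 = (p - 3)*(p^2 + 8*p + 16) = (p - 3)*(p + 4)*(p + 4)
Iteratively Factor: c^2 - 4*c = (c)*(c - 4)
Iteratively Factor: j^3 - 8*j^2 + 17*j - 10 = (j - 5)*(j^2 - 3*j + 2) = (j - 5)*(j - 2)*(j - 1)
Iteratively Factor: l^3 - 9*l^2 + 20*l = (l - 4)*(l^2 - 5*l) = (l - 5)*(l - 4)*(l)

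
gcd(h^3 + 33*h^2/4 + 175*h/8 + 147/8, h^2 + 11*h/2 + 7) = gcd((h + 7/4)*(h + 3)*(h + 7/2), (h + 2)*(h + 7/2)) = h + 7/2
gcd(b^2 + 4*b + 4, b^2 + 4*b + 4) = b^2 + 4*b + 4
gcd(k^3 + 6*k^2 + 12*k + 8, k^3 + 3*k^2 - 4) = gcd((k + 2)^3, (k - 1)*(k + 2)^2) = k^2 + 4*k + 4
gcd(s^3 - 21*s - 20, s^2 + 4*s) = s + 4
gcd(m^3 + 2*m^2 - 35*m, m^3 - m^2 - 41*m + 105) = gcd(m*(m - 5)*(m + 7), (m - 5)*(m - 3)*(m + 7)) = m^2 + 2*m - 35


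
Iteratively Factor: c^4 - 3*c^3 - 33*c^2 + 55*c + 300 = (c - 5)*(c^3 + 2*c^2 - 23*c - 60) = (c - 5)*(c + 4)*(c^2 - 2*c - 15) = (c - 5)*(c + 3)*(c + 4)*(c - 5)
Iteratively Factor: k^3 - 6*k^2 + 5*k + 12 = (k - 4)*(k^2 - 2*k - 3) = (k - 4)*(k - 3)*(k + 1)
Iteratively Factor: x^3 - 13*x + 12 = (x - 3)*(x^2 + 3*x - 4) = (x - 3)*(x - 1)*(x + 4)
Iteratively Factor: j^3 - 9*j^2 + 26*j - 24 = (j - 4)*(j^2 - 5*j + 6) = (j - 4)*(j - 2)*(j - 3)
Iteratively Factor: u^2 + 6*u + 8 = (u + 2)*(u + 4)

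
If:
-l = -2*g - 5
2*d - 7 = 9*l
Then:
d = 9*l/2 + 7/2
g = l/2 - 5/2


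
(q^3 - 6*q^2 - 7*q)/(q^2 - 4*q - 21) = q*(q + 1)/(q + 3)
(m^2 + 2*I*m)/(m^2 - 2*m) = (m + 2*I)/(m - 2)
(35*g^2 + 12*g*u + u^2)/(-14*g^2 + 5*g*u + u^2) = (5*g + u)/(-2*g + u)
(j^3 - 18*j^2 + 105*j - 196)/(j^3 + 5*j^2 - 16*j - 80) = (j^2 - 14*j + 49)/(j^2 + 9*j + 20)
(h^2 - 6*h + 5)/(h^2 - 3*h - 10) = (h - 1)/(h + 2)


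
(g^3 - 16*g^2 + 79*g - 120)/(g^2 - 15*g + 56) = (g^2 - 8*g + 15)/(g - 7)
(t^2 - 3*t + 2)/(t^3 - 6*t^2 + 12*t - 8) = (t - 1)/(t^2 - 4*t + 4)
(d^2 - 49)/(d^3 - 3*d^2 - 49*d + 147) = 1/(d - 3)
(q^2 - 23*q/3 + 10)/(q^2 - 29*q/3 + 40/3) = (q - 6)/(q - 8)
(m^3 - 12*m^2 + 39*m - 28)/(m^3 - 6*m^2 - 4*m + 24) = (m^3 - 12*m^2 + 39*m - 28)/(m^3 - 6*m^2 - 4*m + 24)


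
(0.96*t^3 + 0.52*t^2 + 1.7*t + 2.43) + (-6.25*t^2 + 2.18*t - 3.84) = 0.96*t^3 - 5.73*t^2 + 3.88*t - 1.41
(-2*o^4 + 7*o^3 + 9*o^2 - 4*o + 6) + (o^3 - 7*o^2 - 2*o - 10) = -2*o^4 + 8*o^3 + 2*o^2 - 6*o - 4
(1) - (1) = 0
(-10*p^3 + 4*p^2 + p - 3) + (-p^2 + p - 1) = -10*p^3 + 3*p^2 + 2*p - 4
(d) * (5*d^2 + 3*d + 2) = 5*d^3 + 3*d^2 + 2*d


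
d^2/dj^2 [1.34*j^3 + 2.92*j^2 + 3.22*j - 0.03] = 8.04*j + 5.84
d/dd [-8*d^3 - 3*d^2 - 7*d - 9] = -24*d^2 - 6*d - 7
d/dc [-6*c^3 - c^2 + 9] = 2*c*(-9*c - 1)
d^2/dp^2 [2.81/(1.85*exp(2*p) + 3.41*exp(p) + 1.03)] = (2.81*(3.7*exp(p) + 3.41)*(7.4*exp(p) + 6.82)*exp(p) - (20.794*exp(p) + 9.5821)*(1.85*exp(2*p) + 3.41*exp(p) + 1.03))*exp(p)/(1.85*exp(2*p) + 3.41*exp(p) + 1.03)^3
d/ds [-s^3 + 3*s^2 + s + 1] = -3*s^2 + 6*s + 1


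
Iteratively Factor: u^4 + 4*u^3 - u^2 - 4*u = (u + 4)*(u^3 - u) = u*(u + 4)*(u^2 - 1) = u*(u + 1)*(u + 4)*(u - 1)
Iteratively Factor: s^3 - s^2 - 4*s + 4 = (s - 2)*(s^2 + s - 2) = (s - 2)*(s - 1)*(s + 2)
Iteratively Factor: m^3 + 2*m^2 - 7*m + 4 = (m + 4)*(m^2 - 2*m + 1) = (m - 1)*(m + 4)*(m - 1)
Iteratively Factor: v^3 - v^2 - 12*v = (v - 4)*(v^2 + 3*v) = v*(v - 4)*(v + 3)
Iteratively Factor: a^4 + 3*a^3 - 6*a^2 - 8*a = (a + 1)*(a^3 + 2*a^2 - 8*a) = a*(a + 1)*(a^2 + 2*a - 8) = a*(a + 1)*(a + 4)*(a - 2)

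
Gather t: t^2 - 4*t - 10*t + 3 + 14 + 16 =t^2 - 14*t + 33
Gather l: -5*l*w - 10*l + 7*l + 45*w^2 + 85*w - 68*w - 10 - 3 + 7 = l*(-5*w - 3) + 45*w^2 + 17*w - 6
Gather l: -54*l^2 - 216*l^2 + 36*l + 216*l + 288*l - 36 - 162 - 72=-270*l^2 + 540*l - 270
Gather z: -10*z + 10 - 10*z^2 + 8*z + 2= -10*z^2 - 2*z + 12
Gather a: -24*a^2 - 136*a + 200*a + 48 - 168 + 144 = -24*a^2 + 64*a + 24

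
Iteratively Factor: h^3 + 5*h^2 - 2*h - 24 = (h - 2)*(h^2 + 7*h + 12) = (h - 2)*(h + 3)*(h + 4)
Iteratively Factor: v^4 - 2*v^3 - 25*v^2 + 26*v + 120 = (v - 3)*(v^3 + v^2 - 22*v - 40) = (v - 3)*(v + 2)*(v^2 - v - 20) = (v - 5)*(v - 3)*(v + 2)*(v + 4)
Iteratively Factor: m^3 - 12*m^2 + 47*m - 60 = (m - 3)*(m^2 - 9*m + 20) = (m - 5)*(m - 3)*(m - 4)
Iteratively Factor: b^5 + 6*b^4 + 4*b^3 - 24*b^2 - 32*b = (b + 2)*(b^4 + 4*b^3 - 4*b^2 - 16*b) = b*(b + 2)*(b^3 + 4*b^2 - 4*b - 16) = b*(b - 2)*(b + 2)*(b^2 + 6*b + 8) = b*(b - 2)*(b + 2)^2*(b + 4)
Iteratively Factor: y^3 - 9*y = (y - 3)*(y^2 + 3*y) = (y - 3)*(y + 3)*(y)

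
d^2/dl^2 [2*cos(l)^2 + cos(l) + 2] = -cos(l) - 4*cos(2*l)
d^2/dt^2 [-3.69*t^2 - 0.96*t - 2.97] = -7.38000000000000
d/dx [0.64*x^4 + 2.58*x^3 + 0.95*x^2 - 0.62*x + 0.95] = 2.56*x^3 + 7.74*x^2 + 1.9*x - 0.62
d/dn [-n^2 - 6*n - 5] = -2*n - 6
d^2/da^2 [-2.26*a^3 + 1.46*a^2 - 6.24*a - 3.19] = 2.92 - 13.56*a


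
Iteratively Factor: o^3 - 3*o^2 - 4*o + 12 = (o - 2)*(o^2 - o - 6) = (o - 3)*(o - 2)*(o + 2)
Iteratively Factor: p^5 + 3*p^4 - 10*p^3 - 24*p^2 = (p + 4)*(p^4 - p^3 - 6*p^2) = (p + 2)*(p + 4)*(p^3 - 3*p^2) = p*(p + 2)*(p + 4)*(p^2 - 3*p) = p^2*(p + 2)*(p + 4)*(p - 3)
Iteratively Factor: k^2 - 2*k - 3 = (k + 1)*(k - 3)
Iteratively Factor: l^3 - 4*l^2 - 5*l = (l)*(l^2 - 4*l - 5) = l*(l + 1)*(l - 5)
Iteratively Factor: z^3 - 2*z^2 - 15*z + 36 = (z + 4)*(z^2 - 6*z + 9) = (z - 3)*(z + 4)*(z - 3)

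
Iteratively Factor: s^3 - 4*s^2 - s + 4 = (s + 1)*(s^2 - 5*s + 4) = (s - 1)*(s + 1)*(s - 4)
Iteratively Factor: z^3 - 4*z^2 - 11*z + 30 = (z - 5)*(z^2 + z - 6) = (z - 5)*(z + 3)*(z - 2)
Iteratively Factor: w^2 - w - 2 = (w + 1)*(w - 2)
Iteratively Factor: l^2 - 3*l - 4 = (l - 4)*(l + 1)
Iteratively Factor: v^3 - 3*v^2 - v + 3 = (v + 1)*(v^2 - 4*v + 3) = (v - 3)*(v + 1)*(v - 1)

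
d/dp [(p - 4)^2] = 2*p - 8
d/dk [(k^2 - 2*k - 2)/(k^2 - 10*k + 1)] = 2*(-4*k^2 + 3*k - 11)/(k^4 - 20*k^3 + 102*k^2 - 20*k + 1)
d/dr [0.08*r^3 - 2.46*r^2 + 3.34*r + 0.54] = 0.24*r^2 - 4.92*r + 3.34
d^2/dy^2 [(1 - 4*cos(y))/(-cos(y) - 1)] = 5*(cos(y) - 2)/(cos(y) + 1)^2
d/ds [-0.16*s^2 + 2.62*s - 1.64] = 2.62 - 0.32*s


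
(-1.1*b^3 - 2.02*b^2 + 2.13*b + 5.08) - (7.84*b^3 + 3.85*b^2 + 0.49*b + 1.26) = -8.94*b^3 - 5.87*b^2 + 1.64*b + 3.82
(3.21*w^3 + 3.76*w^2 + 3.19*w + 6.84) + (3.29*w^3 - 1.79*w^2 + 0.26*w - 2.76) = 6.5*w^3 + 1.97*w^2 + 3.45*w + 4.08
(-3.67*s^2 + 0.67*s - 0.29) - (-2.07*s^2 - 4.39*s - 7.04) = -1.6*s^2 + 5.06*s + 6.75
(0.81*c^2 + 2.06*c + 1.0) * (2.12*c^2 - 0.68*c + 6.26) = 1.7172*c^4 + 3.8164*c^3 + 5.7898*c^2 + 12.2156*c + 6.26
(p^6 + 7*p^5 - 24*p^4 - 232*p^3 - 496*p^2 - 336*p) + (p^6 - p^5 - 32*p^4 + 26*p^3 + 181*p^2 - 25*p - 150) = 2*p^6 + 6*p^5 - 56*p^4 - 206*p^3 - 315*p^2 - 361*p - 150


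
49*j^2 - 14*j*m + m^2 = (-7*j + m)^2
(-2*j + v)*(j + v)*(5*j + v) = -10*j^3 - 7*j^2*v + 4*j*v^2 + v^3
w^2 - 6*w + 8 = (w - 4)*(w - 2)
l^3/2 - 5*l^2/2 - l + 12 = (l/2 + 1)*(l - 4)*(l - 3)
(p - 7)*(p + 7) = p^2 - 49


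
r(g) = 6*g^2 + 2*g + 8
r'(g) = 12*g + 2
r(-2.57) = 42.49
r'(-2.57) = -28.84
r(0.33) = 9.31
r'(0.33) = 5.96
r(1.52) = 24.90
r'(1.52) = 20.24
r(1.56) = 25.72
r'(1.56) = 20.72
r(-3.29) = 66.36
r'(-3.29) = -37.48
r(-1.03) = 12.31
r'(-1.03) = -10.36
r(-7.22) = 306.33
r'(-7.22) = -84.64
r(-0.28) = 7.91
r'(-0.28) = -1.36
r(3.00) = 68.00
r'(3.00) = 38.00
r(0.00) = 8.00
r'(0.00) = 2.00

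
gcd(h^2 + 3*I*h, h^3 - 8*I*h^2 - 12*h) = h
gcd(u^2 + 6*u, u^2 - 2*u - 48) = u + 6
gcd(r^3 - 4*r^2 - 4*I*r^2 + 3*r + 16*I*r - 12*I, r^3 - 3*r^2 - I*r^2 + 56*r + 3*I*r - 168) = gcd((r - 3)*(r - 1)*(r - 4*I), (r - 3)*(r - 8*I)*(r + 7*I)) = r - 3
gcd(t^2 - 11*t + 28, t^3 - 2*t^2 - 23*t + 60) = t - 4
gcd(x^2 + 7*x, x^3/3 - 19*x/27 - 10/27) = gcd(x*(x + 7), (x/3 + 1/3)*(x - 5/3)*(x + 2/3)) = 1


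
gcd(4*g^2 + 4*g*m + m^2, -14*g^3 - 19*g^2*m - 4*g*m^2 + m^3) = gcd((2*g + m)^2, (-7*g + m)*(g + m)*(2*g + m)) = 2*g + m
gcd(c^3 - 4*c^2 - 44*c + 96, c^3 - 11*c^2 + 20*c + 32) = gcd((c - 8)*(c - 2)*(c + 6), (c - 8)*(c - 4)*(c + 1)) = c - 8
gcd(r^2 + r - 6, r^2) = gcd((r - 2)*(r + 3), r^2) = 1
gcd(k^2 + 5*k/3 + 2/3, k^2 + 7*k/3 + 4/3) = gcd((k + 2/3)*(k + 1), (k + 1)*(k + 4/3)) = k + 1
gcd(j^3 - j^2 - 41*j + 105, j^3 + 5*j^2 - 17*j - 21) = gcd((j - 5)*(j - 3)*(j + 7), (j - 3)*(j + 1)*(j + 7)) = j^2 + 4*j - 21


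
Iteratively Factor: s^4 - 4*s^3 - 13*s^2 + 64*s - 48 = (s - 4)*(s^3 - 13*s + 12) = (s - 4)*(s + 4)*(s^2 - 4*s + 3) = (s - 4)*(s - 3)*(s + 4)*(s - 1)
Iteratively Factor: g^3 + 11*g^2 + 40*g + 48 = (g + 4)*(g^2 + 7*g + 12) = (g + 4)^2*(g + 3)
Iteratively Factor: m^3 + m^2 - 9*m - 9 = (m + 1)*(m^2 - 9) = (m - 3)*(m + 1)*(m + 3)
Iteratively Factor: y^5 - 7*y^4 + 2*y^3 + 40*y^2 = (y)*(y^4 - 7*y^3 + 2*y^2 + 40*y) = y*(y - 5)*(y^3 - 2*y^2 - 8*y) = y*(y - 5)*(y + 2)*(y^2 - 4*y) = y*(y - 5)*(y - 4)*(y + 2)*(y)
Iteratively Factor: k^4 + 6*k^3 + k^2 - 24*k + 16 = (k + 4)*(k^3 + 2*k^2 - 7*k + 4) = (k + 4)^2*(k^2 - 2*k + 1) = (k - 1)*(k + 4)^2*(k - 1)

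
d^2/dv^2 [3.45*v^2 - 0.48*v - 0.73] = 6.90000000000000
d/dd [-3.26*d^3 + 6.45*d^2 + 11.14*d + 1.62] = -9.78*d^2 + 12.9*d + 11.14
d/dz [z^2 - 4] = 2*z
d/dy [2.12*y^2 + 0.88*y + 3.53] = 4.24*y + 0.88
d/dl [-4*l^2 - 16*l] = -8*l - 16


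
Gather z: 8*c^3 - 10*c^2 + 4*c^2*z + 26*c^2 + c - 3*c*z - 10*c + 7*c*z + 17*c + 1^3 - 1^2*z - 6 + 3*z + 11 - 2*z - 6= 8*c^3 + 16*c^2 + 8*c + z*(4*c^2 + 4*c)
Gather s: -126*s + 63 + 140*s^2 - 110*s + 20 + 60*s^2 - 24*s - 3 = 200*s^2 - 260*s + 80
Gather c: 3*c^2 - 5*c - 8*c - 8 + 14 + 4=3*c^2 - 13*c + 10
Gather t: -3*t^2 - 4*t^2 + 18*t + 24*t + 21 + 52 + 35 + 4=-7*t^2 + 42*t + 112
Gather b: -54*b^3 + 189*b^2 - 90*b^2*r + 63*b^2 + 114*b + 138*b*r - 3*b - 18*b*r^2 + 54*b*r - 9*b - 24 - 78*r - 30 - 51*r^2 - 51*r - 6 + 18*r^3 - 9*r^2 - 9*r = -54*b^3 + b^2*(252 - 90*r) + b*(-18*r^2 + 192*r + 102) + 18*r^3 - 60*r^2 - 138*r - 60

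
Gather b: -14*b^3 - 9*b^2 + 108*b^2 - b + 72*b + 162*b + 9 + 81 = -14*b^3 + 99*b^2 + 233*b + 90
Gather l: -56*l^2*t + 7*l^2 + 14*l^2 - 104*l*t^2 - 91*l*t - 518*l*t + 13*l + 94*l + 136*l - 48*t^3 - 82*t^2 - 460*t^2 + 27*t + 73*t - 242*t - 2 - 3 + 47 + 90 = l^2*(21 - 56*t) + l*(-104*t^2 - 609*t + 243) - 48*t^3 - 542*t^2 - 142*t + 132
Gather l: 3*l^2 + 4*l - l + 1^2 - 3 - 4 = 3*l^2 + 3*l - 6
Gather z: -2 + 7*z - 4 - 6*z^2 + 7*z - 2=-6*z^2 + 14*z - 8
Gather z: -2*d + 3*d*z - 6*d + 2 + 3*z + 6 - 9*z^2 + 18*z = -8*d - 9*z^2 + z*(3*d + 21) + 8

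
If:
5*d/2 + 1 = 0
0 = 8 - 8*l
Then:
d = -2/5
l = 1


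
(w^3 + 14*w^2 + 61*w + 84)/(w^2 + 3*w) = w + 11 + 28/w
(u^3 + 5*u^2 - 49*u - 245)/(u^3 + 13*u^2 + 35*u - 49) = (u^2 - 2*u - 35)/(u^2 + 6*u - 7)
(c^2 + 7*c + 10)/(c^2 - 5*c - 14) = (c + 5)/(c - 7)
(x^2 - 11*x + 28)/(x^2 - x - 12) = (x - 7)/(x + 3)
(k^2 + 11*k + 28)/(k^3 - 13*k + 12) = (k + 7)/(k^2 - 4*k + 3)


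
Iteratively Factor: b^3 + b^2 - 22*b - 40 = (b - 5)*(b^2 + 6*b + 8) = (b - 5)*(b + 4)*(b + 2)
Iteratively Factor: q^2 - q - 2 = (q - 2)*(q + 1)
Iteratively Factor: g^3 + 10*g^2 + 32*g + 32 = (g + 2)*(g^2 + 8*g + 16) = (g + 2)*(g + 4)*(g + 4)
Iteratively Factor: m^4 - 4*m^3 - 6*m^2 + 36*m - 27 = (m - 3)*(m^3 - m^2 - 9*m + 9) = (m - 3)*(m - 1)*(m^2 - 9) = (m - 3)*(m - 1)*(m + 3)*(m - 3)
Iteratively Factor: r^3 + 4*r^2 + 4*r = (r)*(r^2 + 4*r + 4) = r*(r + 2)*(r + 2)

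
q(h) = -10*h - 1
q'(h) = -10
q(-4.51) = 44.10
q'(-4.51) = -10.00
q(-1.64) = 15.40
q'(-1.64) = -10.00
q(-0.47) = 3.70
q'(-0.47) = -10.00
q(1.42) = -15.20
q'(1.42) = -10.00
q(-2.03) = 19.30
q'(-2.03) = -10.00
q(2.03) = -21.30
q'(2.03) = -10.00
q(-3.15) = 30.50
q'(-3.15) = -10.00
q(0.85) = -9.50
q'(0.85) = -10.00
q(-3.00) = 29.00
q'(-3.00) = -10.00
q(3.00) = -31.00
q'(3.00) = -10.00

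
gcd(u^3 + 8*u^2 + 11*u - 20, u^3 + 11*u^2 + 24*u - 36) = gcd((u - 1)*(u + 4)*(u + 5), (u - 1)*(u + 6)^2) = u - 1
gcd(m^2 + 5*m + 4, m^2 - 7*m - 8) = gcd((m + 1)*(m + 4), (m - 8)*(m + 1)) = m + 1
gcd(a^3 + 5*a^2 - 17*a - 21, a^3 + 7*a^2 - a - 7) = a^2 + 8*a + 7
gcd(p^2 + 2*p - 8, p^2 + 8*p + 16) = p + 4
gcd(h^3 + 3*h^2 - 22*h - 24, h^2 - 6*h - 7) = h + 1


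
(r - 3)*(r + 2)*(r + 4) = r^3 + 3*r^2 - 10*r - 24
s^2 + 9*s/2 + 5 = (s + 2)*(s + 5/2)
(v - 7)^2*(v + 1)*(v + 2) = v^4 - 11*v^3 + 9*v^2 + 119*v + 98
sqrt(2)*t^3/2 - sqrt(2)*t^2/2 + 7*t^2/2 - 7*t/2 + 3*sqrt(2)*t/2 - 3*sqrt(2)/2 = (t - 1)*(t + 3*sqrt(2))*(sqrt(2)*t/2 + 1/2)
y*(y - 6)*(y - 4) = y^3 - 10*y^2 + 24*y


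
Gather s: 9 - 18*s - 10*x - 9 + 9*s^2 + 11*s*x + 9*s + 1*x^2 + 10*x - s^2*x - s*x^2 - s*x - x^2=s^2*(9 - x) + s*(-x^2 + 10*x - 9)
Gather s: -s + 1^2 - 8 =-s - 7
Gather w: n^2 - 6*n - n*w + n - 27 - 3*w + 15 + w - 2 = n^2 - 5*n + w*(-n - 2) - 14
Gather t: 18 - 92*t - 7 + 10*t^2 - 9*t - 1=10*t^2 - 101*t + 10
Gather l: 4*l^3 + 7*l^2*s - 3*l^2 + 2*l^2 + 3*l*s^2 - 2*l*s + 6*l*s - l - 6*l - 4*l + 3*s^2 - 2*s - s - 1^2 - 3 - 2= 4*l^3 + l^2*(7*s - 1) + l*(3*s^2 + 4*s - 11) + 3*s^2 - 3*s - 6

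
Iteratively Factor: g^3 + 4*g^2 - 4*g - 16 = (g + 2)*(g^2 + 2*g - 8) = (g + 2)*(g + 4)*(g - 2)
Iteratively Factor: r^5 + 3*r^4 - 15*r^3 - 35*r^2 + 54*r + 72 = (r - 3)*(r^4 + 6*r^3 + 3*r^2 - 26*r - 24) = (r - 3)*(r - 2)*(r^3 + 8*r^2 + 19*r + 12) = (r - 3)*(r - 2)*(r + 3)*(r^2 + 5*r + 4) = (r - 3)*(r - 2)*(r + 3)*(r + 4)*(r + 1)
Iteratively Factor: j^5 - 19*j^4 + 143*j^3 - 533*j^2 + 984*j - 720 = (j - 5)*(j^4 - 14*j^3 + 73*j^2 - 168*j + 144) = (j - 5)*(j - 3)*(j^3 - 11*j^2 + 40*j - 48) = (j - 5)*(j - 4)*(j - 3)*(j^2 - 7*j + 12) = (j - 5)*(j - 4)*(j - 3)^2*(j - 4)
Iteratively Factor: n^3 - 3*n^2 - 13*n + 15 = (n + 3)*(n^2 - 6*n + 5) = (n - 1)*(n + 3)*(n - 5)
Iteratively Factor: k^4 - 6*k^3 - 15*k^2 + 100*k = (k)*(k^3 - 6*k^2 - 15*k + 100) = k*(k - 5)*(k^2 - k - 20) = k*(k - 5)*(k + 4)*(k - 5)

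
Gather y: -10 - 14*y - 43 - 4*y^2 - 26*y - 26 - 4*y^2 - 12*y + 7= -8*y^2 - 52*y - 72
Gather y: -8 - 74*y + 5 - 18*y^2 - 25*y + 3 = -18*y^2 - 99*y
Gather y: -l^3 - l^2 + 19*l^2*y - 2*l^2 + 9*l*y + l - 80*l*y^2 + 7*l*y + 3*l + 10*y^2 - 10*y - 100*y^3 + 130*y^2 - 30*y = -l^3 - 3*l^2 + 4*l - 100*y^3 + y^2*(140 - 80*l) + y*(19*l^2 + 16*l - 40)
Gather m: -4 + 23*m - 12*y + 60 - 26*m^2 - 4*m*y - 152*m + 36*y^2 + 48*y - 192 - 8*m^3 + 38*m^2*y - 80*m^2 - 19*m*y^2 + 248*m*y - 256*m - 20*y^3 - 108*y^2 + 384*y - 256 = -8*m^3 + m^2*(38*y - 106) + m*(-19*y^2 + 244*y - 385) - 20*y^3 - 72*y^2 + 420*y - 392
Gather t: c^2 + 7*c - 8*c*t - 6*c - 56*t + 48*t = c^2 + c + t*(-8*c - 8)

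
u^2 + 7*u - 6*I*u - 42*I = (u + 7)*(u - 6*I)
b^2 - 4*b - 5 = (b - 5)*(b + 1)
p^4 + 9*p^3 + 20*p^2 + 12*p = p*(p + 1)*(p + 2)*(p + 6)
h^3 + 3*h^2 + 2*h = h*(h + 1)*(h + 2)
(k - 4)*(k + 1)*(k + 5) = k^3 + 2*k^2 - 19*k - 20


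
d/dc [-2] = 0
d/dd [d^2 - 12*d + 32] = 2*d - 12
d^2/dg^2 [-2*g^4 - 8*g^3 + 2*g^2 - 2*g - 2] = -24*g^2 - 48*g + 4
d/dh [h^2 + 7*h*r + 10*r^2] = 2*h + 7*r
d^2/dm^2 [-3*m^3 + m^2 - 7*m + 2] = 2 - 18*m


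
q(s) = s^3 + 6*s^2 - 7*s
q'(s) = 3*s^2 + 12*s - 7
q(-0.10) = 0.76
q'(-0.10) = -8.17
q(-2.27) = 35.11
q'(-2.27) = -18.78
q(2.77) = 47.90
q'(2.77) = 49.26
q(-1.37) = 18.28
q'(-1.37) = -17.81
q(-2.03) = 30.57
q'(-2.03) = -19.00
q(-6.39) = 28.81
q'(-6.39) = 38.82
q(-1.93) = 28.67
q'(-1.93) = -18.99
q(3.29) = 77.53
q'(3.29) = 64.95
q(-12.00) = -780.00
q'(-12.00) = 281.00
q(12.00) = 2508.00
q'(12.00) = 569.00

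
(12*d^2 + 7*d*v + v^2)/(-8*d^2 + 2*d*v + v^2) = (3*d + v)/(-2*d + v)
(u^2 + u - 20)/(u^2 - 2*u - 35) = (u - 4)/(u - 7)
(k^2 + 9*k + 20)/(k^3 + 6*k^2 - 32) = (k + 5)/(k^2 + 2*k - 8)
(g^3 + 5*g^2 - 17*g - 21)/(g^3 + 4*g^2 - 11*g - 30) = (g^2 + 8*g + 7)/(g^2 + 7*g + 10)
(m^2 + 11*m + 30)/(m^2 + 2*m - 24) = (m + 5)/(m - 4)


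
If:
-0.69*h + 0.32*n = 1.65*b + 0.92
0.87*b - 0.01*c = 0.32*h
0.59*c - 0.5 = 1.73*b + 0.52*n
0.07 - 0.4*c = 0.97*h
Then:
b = -0.16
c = 1.31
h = -0.47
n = 1.05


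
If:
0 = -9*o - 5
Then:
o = -5/9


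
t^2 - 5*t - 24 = (t - 8)*(t + 3)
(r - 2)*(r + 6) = r^2 + 4*r - 12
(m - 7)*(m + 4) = m^2 - 3*m - 28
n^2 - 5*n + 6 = (n - 3)*(n - 2)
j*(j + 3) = j^2 + 3*j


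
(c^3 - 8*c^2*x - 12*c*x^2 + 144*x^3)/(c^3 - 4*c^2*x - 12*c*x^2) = (c^2 - 2*c*x - 24*x^2)/(c*(c + 2*x))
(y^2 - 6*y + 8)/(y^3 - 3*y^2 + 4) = (y - 4)/(y^2 - y - 2)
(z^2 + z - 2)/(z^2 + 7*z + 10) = (z - 1)/(z + 5)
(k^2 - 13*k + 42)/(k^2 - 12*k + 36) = (k - 7)/(k - 6)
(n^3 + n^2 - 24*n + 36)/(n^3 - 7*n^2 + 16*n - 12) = (n + 6)/(n - 2)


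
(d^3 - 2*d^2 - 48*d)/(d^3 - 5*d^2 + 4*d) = (d^2 - 2*d - 48)/(d^2 - 5*d + 4)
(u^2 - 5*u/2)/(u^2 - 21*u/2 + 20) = u/(u - 8)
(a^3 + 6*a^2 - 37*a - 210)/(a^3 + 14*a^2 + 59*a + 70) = (a - 6)/(a + 2)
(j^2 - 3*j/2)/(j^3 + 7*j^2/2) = (2*j - 3)/(j*(2*j + 7))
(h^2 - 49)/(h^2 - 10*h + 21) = (h + 7)/(h - 3)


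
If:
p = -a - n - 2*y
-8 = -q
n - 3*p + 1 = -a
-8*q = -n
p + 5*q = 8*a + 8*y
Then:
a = 1213/7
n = 64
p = 556/7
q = 8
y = -2217/14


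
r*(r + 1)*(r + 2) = r^3 + 3*r^2 + 2*r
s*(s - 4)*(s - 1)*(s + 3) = s^4 - 2*s^3 - 11*s^2 + 12*s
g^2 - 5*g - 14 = (g - 7)*(g + 2)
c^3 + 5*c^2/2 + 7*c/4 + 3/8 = (c + 1/2)^2*(c + 3/2)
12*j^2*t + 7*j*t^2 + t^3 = t*(3*j + t)*(4*j + t)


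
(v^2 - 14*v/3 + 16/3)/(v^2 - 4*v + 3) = (3*v^2 - 14*v + 16)/(3*(v^2 - 4*v + 3))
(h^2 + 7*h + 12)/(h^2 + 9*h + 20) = (h + 3)/(h + 5)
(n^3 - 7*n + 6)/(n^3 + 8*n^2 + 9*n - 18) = (n - 2)/(n + 6)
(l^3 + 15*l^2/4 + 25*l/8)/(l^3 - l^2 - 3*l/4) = (8*l^2 + 30*l + 25)/(2*(4*l^2 - 4*l - 3))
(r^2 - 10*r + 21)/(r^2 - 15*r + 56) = (r - 3)/(r - 8)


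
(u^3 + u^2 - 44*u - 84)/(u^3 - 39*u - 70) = (u + 6)/(u + 5)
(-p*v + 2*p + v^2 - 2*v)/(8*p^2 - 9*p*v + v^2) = (2 - v)/(8*p - v)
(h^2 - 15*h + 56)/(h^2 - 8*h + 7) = (h - 8)/(h - 1)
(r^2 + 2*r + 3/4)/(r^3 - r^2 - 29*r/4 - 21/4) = (2*r + 1)/(2*r^2 - 5*r - 7)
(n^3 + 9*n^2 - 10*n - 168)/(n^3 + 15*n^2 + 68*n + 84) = (n - 4)/(n + 2)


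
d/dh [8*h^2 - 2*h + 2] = 16*h - 2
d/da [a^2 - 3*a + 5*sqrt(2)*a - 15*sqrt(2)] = 2*a - 3 + 5*sqrt(2)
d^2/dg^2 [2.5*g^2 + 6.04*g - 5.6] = 5.00000000000000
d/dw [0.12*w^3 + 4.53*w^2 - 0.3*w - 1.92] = 0.36*w^2 + 9.06*w - 0.3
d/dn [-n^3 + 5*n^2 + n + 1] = -3*n^2 + 10*n + 1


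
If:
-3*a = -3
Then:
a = 1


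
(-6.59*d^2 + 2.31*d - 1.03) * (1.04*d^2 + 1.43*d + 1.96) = -6.8536*d^4 - 7.0213*d^3 - 10.6843*d^2 + 3.0547*d - 2.0188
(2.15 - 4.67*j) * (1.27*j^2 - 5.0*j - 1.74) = -5.9309*j^3 + 26.0805*j^2 - 2.6242*j - 3.741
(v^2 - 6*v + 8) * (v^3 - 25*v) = v^5 - 6*v^4 - 17*v^3 + 150*v^2 - 200*v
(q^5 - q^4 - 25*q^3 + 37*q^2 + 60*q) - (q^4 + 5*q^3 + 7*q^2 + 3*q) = q^5 - 2*q^4 - 30*q^3 + 30*q^2 + 57*q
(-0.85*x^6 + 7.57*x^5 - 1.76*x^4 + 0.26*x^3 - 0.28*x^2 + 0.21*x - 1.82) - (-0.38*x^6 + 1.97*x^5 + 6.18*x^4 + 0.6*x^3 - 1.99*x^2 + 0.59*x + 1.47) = -0.47*x^6 + 5.6*x^5 - 7.94*x^4 - 0.34*x^3 + 1.71*x^2 - 0.38*x - 3.29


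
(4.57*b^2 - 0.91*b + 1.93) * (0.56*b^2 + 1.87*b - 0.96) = 2.5592*b^4 + 8.0363*b^3 - 5.0081*b^2 + 4.4827*b - 1.8528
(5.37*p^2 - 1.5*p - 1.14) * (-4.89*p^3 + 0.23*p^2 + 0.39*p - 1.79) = -26.2593*p^5 + 8.5701*p^4 + 7.3239*p^3 - 10.4595*p^2 + 2.2404*p + 2.0406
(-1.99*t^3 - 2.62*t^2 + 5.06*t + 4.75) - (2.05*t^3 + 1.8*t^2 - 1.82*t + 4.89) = -4.04*t^3 - 4.42*t^2 + 6.88*t - 0.14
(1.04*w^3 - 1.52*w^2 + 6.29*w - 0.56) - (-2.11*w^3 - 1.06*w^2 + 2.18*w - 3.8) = 3.15*w^3 - 0.46*w^2 + 4.11*w + 3.24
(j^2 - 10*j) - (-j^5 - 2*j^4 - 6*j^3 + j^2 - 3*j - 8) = j^5 + 2*j^4 + 6*j^3 - 7*j + 8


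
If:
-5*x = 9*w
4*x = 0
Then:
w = 0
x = 0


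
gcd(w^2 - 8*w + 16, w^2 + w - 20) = w - 4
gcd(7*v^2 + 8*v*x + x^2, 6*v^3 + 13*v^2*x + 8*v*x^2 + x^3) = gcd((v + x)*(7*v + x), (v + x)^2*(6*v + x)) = v + x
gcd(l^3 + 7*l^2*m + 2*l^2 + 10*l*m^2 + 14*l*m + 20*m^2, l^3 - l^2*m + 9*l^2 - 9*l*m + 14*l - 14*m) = l + 2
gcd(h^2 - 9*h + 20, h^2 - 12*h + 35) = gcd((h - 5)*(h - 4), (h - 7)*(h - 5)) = h - 5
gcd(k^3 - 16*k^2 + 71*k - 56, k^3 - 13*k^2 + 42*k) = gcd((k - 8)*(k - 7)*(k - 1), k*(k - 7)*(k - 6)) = k - 7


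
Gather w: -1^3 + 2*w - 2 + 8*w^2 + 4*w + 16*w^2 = 24*w^2 + 6*w - 3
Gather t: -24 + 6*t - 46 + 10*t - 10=16*t - 80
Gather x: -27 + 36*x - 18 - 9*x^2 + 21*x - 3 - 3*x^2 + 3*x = -12*x^2 + 60*x - 48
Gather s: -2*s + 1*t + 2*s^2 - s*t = 2*s^2 + s*(-t - 2) + t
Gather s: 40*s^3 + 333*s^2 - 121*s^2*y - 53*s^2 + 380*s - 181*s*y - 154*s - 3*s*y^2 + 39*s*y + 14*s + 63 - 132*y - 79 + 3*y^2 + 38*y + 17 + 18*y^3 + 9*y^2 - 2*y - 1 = 40*s^3 + s^2*(280 - 121*y) + s*(-3*y^2 - 142*y + 240) + 18*y^3 + 12*y^2 - 96*y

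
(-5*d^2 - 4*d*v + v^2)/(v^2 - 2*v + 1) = (-5*d^2 - 4*d*v + v^2)/(v^2 - 2*v + 1)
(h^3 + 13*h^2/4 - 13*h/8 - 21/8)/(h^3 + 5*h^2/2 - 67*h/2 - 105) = (h^2 - h/4 - 3/4)/(h^2 - h - 30)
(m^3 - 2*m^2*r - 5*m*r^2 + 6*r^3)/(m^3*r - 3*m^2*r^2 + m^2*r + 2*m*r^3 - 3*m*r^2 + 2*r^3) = (-m^2 + m*r + 6*r^2)/(r*(-m^2 + 2*m*r - m + 2*r))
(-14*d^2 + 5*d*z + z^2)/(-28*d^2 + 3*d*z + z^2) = (-2*d + z)/(-4*d + z)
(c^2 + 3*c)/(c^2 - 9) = c/(c - 3)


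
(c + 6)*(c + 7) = c^2 + 13*c + 42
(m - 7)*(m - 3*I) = m^2 - 7*m - 3*I*m + 21*I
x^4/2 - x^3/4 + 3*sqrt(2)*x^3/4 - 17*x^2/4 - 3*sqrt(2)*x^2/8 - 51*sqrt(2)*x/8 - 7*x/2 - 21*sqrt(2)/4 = (x/2 + 1)*(x - 7/2)*(x + 1)*(x + 3*sqrt(2)/2)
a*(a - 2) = a^2 - 2*a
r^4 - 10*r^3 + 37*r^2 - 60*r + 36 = (r - 3)^2*(r - 2)^2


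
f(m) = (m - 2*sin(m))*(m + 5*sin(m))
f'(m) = (1 - 2*cos(m))*(m + 5*sin(m)) + (m - 2*sin(m))*(5*cos(m) + 1) = 3*m*cos(m) + 2*m + 3*sin(m) - 10*sin(2*m)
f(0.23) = -0.31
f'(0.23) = -2.62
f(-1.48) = -3.31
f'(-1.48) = -4.54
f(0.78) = -2.69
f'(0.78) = -4.67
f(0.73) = -2.45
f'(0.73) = -4.85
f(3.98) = 1.43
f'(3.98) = -12.20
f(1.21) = -3.89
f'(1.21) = -0.10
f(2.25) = 4.26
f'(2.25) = 12.37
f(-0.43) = -1.02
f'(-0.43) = 4.30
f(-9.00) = 90.43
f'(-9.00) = -2.15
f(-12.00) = 121.80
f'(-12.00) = -61.82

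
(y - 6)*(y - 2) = y^2 - 8*y + 12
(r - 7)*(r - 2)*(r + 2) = r^3 - 7*r^2 - 4*r + 28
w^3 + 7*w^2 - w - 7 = (w - 1)*(w + 1)*(w + 7)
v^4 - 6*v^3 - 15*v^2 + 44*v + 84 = (v - 7)*(v - 3)*(v + 2)^2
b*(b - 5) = b^2 - 5*b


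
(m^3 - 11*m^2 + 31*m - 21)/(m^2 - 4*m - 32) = (-m^3 + 11*m^2 - 31*m + 21)/(-m^2 + 4*m + 32)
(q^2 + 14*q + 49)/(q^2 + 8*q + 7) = (q + 7)/(q + 1)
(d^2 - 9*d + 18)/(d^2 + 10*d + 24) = (d^2 - 9*d + 18)/(d^2 + 10*d + 24)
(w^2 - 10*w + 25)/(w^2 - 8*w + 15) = (w - 5)/(w - 3)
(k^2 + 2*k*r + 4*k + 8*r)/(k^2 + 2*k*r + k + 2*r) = (k + 4)/(k + 1)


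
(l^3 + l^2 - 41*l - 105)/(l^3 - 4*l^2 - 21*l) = (l + 5)/l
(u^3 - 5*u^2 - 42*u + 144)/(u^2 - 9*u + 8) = (u^2 + 3*u - 18)/(u - 1)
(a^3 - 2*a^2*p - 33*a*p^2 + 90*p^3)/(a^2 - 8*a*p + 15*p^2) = a + 6*p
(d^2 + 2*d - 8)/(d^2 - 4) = (d + 4)/(d + 2)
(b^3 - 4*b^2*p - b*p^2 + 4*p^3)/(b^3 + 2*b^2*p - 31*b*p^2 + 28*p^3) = (b + p)/(b + 7*p)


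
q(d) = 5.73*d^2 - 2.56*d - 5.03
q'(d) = 11.46*d - 2.56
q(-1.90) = 20.52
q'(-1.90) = -24.33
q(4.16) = 83.48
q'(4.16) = 45.11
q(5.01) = 125.97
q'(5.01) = 54.85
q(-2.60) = 40.36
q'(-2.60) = -32.36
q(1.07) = -1.21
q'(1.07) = 9.70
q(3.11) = 42.43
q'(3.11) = 33.08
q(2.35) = 20.60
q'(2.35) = 24.37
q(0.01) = -5.06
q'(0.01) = -2.45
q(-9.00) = 482.14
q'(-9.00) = -105.70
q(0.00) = -5.03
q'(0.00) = -2.56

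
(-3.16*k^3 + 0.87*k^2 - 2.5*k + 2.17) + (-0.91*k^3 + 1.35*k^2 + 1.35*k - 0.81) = -4.07*k^3 + 2.22*k^2 - 1.15*k + 1.36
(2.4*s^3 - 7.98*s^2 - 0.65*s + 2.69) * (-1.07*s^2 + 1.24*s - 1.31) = -2.568*s^5 + 11.5146*s^4 - 12.3437*s^3 + 6.7695*s^2 + 4.1871*s - 3.5239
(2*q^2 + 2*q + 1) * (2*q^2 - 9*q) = 4*q^4 - 14*q^3 - 16*q^2 - 9*q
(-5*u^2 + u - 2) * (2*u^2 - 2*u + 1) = -10*u^4 + 12*u^3 - 11*u^2 + 5*u - 2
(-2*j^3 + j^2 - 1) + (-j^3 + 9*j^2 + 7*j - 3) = -3*j^3 + 10*j^2 + 7*j - 4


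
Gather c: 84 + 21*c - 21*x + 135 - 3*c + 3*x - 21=18*c - 18*x + 198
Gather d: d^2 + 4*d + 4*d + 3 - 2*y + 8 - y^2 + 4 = d^2 + 8*d - y^2 - 2*y + 15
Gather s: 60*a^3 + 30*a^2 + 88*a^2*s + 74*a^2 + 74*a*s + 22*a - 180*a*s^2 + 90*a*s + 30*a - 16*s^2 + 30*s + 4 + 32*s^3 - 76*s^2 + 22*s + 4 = 60*a^3 + 104*a^2 + 52*a + 32*s^3 + s^2*(-180*a - 92) + s*(88*a^2 + 164*a + 52) + 8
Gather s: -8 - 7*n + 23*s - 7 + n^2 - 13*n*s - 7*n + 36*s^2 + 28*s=n^2 - 14*n + 36*s^2 + s*(51 - 13*n) - 15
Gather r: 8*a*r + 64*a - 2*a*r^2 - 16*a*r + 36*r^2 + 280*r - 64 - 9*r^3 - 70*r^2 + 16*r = 64*a - 9*r^3 + r^2*(-2*a - 34) + r*(296 - 8*a) - 64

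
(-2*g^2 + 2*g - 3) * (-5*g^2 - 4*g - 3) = 10*g^4 - 2*g^3 + 13*g^2 + 6*g + 9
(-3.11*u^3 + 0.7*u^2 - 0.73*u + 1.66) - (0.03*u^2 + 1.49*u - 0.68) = -3.11*u^3 + 0.67*u^2 - 2.22*u + 2.34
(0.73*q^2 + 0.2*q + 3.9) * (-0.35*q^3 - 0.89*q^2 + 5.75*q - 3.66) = -0.2555*q^5 - 0.7197*q^4 + 2.6545*q^3 - 4.9928*q^2 + 21.693*q - 14.274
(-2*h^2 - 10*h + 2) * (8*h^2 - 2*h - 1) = -16*h^4 - 76*h^3 + 38*h^2 + 6*h - 2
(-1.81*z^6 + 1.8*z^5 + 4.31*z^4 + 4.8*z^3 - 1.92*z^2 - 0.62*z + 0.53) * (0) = 0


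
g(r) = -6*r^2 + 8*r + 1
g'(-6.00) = 80.00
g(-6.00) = -263.00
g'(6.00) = -64.00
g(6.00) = -167.00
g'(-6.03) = 80.36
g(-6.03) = -265.41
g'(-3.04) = 44.48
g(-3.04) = -78.77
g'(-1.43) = 25.16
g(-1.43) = -22.71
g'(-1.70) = 28.40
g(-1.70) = -29.94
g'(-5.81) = 77.72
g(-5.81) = -248.02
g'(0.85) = -2.20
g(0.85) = 3.46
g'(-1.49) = 25.88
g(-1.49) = -24.24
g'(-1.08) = 20.96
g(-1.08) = -14.64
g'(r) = 8 - 12*r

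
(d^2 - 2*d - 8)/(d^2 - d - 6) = (d - 4)/(d - 3)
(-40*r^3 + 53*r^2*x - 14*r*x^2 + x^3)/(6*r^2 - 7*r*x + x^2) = (40*r^2 - 13*r*x + x^2)/(-6*r + x)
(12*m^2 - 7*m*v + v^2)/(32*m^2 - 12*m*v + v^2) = (-3*m + v)/(-8*m + v)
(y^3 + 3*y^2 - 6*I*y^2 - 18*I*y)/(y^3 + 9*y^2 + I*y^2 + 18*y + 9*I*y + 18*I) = y*(y - 6*I)/(y^2 + y*(6 + I) + 6*I)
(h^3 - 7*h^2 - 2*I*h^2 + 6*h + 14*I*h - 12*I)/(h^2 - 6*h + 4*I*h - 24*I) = (h^2 - h*(1 + 2*I) + 2*I)/(h + 4*I)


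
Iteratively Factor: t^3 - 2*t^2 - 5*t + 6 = (t - 3)*(t^2 + t - 2) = (t - 3)*(t - 1)*(t + 2)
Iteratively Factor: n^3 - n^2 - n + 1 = (n - 1)*(n^2 - 1) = (n - 1)^2*(n + 1)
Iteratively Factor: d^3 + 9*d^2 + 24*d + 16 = (d + 4)*(d^2 + 5*d + 4) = (d + 4)^2*(d + 1)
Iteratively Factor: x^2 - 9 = (x - 3)*(x + 3)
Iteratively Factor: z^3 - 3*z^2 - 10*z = (z)*(z^2 - 3*z - 10) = z*(z - 5)*(z + 2)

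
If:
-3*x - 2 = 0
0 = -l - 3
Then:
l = -3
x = -2/3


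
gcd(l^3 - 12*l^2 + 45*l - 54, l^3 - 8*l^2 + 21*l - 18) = l^2 - 6*l + 9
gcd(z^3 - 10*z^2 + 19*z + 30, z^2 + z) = z + 1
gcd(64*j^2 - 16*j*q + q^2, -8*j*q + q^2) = -8*j + q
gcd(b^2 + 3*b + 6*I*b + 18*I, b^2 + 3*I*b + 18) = b + 6*I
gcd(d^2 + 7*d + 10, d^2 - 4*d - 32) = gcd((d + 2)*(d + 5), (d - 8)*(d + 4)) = 1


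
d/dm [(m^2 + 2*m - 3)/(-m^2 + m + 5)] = (3*m^2 + 4*m + 13)/(m^4 - 2*m^3 - 9*m^2 + 10*m + 25)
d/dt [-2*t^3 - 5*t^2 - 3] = 2*t*(-3*t - 5)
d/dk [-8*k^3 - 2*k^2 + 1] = 4*k*(-6*k - 1)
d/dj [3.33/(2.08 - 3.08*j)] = 10.2564/(3.08*j - 2.08)^2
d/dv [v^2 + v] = 2*v + 1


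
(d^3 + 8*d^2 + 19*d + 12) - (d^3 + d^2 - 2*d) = 7*d^2 + 21*d + 12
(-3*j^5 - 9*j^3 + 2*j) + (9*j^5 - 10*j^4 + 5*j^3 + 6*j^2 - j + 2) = 6*j^5 - 10*j^4 - 4*j^3 + 6*j^2 + j + 2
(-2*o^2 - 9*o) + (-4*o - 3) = -2*o^2 - 13*o - 3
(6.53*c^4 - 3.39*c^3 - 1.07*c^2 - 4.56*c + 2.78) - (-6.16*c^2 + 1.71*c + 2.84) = 6.53*c^4 - 3.39*c^3 + 5.09*c^2 - 6.27*c - 0.0600000000000001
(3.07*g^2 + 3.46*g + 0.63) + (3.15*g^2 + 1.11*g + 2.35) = 6.22*g^2 + 4.57*g + 2.98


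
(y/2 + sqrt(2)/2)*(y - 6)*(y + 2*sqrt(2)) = y^3/2 - 3*y^2 + 3*sqrt(2)*y^2/2 - 9*sqrt(2)*y + 2*y - 12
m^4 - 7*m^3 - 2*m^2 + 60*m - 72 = (m - 6)*(m - 2)^2*(m + 3)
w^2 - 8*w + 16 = (w - 4)^2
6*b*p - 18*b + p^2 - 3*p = (6*b + p)*(p - 3)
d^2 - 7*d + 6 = (d - 6)*(d - 1)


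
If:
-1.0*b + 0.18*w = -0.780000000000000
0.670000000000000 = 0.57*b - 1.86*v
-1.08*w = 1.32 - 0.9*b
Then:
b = 0.66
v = -0.16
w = -0.67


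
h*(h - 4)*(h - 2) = h^3 - 6*h^2 + 8*h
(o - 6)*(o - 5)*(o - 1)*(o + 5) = o^4 - 7*o^3 - 19*o^2 + 175*o - 150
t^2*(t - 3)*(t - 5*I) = t^4 - 3*t^3 - 5*I*t^3 + 15*I*t^2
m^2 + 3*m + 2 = (m + 1)*(m + 2)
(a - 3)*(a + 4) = a^2 + a - 12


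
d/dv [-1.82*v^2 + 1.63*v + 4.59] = 1.63 - 3.64*v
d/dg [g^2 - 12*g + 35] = 2*g - 12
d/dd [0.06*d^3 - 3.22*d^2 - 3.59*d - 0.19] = 0.18*d^2 - 6.44*d - 3.59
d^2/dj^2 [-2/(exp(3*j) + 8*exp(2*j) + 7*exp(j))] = 2*((exp(2*j) + 8*exp(j) + 7)*(9*exp(2*j) + 32*exp(j) + 7) - 2*(3*exp(2*j) + 16*exp(j) + 7)^2)*exp(-j)/(exp(2*j) + 8*exp(j) + 7)^3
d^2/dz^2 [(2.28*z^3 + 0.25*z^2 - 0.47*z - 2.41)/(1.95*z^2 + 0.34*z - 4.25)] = (-1.4210854715202e-14*z^5 + 3.5527136788005e-15*z^4 + 34.412286*z^3 - 62.3205*z^2 + 214.13727*z - 32.829992)/(7.414875*z^6 + 3.87855*z^5 - 47.805615*z^4 - 16.867196*z^3 + 104.191725*z^2 + 18.42375*z - 76.765625)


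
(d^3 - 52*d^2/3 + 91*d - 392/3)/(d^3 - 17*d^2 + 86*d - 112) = (d - 7/3)/(d - 2)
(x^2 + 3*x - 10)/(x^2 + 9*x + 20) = (x - 2)/(x + 4)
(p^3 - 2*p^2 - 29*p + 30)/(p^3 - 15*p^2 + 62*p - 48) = (p + 5)/(p - 8)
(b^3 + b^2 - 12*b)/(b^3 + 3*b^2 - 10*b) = (b^2 + b - 12)/(b^2 + 3*b - 10)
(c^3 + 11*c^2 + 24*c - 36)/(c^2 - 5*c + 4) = (c^2 + 12*c + 36)/(c - 4)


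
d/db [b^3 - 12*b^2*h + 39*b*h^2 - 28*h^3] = 3*b^2 - 24*b*h + 39*h^2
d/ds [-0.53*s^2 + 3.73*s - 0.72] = 3.73 - 1.06*s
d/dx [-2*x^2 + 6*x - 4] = 6 - 4*x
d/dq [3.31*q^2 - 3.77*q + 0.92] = 6.62*q - 3.77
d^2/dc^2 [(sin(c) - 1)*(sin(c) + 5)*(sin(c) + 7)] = -9*sin(c)^3 - 44*sin(c)^2 - 17*sin(c) + 22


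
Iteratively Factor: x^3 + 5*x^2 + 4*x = (x + 4)*(x^2 + x) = x*(x + 4)*(x + 1)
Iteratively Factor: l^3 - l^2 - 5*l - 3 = (l + 1)*(l^2 - 2*l - 3) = (l + 1)^2*(l - 3)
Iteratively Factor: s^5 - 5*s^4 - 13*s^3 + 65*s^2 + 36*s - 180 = (s - 3)*(s^4 - 2*s^3 - 19*s^2 + 8*s + 60) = (s - 3)*(s + 2)*(s^3 - 4*s^2 - 11*s + 30) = (s - 3)*(s + 2)*(s + 3)*(s^2 - 7*s + 10) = (s - 3)*(s - 2)*(s + 2)*(s + 3)*(s - 5)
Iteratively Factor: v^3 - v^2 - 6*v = (v - 3)*(v^2 + 2*v) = (v - 3)*(v + 2)*(v)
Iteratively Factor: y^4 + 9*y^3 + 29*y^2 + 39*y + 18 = (y + 3)*(y^3 + 6*y^2 + 11*y + 6) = (y + 1)*(y + 3)*(y^2 + 5*y + 6) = (y + 1)*(y + 3)^2*(y + 2)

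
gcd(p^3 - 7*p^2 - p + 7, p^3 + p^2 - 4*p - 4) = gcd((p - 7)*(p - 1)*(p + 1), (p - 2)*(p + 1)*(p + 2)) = p + 1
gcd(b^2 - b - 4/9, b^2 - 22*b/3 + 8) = b - 4/3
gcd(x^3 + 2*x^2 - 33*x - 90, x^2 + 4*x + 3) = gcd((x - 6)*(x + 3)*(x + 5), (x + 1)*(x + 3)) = x + 3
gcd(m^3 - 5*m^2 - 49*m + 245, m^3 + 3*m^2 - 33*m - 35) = m^2 + 2*m - 35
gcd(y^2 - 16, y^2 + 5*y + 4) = y + 4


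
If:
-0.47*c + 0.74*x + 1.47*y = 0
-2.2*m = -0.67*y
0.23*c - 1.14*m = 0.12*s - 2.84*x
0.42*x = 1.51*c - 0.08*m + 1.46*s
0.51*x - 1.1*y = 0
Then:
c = 0.00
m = 0.00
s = 0.00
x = 0.00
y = 0.00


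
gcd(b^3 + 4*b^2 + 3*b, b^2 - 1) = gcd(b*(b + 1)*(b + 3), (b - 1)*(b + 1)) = b + 1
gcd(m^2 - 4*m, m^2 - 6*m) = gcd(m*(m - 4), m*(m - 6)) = m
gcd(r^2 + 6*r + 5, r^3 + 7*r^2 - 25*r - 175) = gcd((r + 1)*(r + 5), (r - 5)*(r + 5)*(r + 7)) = r + 5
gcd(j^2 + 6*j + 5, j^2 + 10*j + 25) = j + 5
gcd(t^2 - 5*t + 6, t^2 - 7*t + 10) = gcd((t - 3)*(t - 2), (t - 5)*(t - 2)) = t - 2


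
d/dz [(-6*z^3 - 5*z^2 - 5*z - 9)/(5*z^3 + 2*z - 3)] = (25*z^4 + 26*z^3 + 179*z^2 + 30*z + 33)/(25*z^6 + 20*z^4 - 30*z^3 + 4*z^2 - 12*z + 9)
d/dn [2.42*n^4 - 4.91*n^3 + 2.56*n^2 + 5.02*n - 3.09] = 9.68*n^3 - 14.73*n^2 + 5.12*n + 5.02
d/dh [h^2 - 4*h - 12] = 2*h - 4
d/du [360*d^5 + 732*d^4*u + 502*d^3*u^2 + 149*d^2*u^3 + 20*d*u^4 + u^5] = 732*d^4 + 1004*d^3*u + 447*d^2*u^2 + 80*d*u^3 + 5*u^4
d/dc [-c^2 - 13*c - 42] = -2*c - 13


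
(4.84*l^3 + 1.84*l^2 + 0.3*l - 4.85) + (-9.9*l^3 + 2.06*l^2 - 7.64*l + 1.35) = -5.06*l^3 + 3.9*l^2 - 7.34*l - 3.5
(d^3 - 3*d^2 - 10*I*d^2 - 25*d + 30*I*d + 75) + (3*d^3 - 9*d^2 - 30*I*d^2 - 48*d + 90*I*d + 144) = 4*d^3 - 12*d^2 - 40*I*d^2 - 73*d + 120*I*d + 219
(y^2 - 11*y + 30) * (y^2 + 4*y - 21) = y^4 - 7*y^3 - 35*y^2 + 351*y - 630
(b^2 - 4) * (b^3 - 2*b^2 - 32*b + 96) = b^5 - 2*b^4 - 36*b^3 + 104*b^2 + 128*b - 384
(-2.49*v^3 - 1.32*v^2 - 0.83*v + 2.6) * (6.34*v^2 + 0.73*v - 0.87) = -15.7866*v^5 - 10.1865*v^4 - 4.0595*v^3 + 17.0265*v^2 + 2.6201*v - 2.262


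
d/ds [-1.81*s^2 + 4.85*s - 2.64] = 4.85 - 3.62*s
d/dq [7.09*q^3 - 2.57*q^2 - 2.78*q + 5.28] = 21.27*q^2 - 5.14*q - 2.78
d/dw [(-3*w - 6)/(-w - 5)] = 9/(w + 5)^2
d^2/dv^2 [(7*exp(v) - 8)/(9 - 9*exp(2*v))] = (-7*exp(4*v) + 32*exp(3*v) - 42*exp(2*v) + 32*exp(v) - 7)*exp(v)/(9*(exp(6*v) - 3*exp(4*v) + 3*exp(2*v) - 1))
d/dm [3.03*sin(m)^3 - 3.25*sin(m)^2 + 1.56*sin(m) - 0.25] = (9.09*sin(m)^2 - 6.5*sin(m) + 1.56)*cos(m)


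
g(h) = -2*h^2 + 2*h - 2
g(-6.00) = -86.00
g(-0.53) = -3.62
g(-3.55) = -34.30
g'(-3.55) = 16.20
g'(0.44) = 0.24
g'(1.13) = -2.52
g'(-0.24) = 2.96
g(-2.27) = -16.85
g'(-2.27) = 11.08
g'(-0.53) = 4.12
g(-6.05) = -87.30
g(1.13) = -2.29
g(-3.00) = -26.00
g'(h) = 2 - 4*h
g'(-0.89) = 5.56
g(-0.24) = -2.60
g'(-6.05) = 26.20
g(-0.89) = -5.36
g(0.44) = -1.51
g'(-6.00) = 26.00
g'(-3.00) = 14.00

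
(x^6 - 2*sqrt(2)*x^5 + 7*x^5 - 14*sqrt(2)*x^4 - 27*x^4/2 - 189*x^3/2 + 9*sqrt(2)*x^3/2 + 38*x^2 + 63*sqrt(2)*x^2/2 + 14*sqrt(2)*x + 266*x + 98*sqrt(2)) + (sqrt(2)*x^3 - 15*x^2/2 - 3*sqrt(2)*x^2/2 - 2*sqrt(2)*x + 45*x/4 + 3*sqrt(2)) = x^6 - 2*sqrt(2)*x^5 + 7*x^5 - 14*sqrt(2)*x^4 - 27*x^4/2 - 189*x^3/2 + 11*sqrt(2)*x^3/2 + 61*x^2/2 + 30*sqrt(2)*x^2 + 12*sqrt(2)*x + 1109*x/4 + 101*sqrt(2)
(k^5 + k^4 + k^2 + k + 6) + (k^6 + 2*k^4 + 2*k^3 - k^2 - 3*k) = k^6 + k^5 + 3*k^4 + 2*k^3 - 2*k + 6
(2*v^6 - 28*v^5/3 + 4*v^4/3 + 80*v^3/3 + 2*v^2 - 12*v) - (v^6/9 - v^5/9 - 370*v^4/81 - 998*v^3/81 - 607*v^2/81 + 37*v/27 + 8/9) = 17*v^6/9 - 83*v^5/9 + 478*v^4/81 + 3158*v^3/81 + 769*v^2/81 - 361*v/27 - 8/9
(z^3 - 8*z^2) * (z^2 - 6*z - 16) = z^5 - 14*z^4 + 32*z^3 + 128*z^2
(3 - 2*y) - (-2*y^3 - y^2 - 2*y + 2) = 2*y^3 + y^2 + 1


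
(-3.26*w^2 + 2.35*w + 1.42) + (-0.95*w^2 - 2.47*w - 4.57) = -4.21*w^2 - 0.12*w - 3.15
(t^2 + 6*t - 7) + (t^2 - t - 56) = 2*t^2 + 5*t - 63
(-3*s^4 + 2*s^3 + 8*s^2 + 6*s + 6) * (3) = -9*s^4 + 6*s^3 + 24*s^2 + 18*s + 18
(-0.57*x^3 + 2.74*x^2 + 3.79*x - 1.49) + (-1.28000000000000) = -0.57*x^3 + 2.74*x^2 + 3.79*x - 2.77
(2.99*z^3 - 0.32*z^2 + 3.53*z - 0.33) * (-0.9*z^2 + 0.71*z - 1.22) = -2.691*z^5 + 2.4109*z^4 - 7.052*z^3 + 3.1937*z^2 - 4.5409*z + 0.4026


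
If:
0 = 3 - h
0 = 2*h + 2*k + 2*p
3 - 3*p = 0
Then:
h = 3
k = -4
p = 1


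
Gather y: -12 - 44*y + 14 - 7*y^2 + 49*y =-7*y^2 + 5*y + 2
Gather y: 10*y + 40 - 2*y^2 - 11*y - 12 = -2*y^2 - y + 28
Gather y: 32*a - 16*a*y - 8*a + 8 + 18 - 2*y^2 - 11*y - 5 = 24*a - 2*y^2 + y*(-16*a - 11) + 21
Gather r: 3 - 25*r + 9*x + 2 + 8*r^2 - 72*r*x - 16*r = 8*r^2 + r*(-72*x - 41) + 9*x + 5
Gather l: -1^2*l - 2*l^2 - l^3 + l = -l^3 - 2*l^2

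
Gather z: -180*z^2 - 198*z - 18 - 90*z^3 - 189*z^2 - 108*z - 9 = -90*z^3 - 369*z^2 - 306*z - 27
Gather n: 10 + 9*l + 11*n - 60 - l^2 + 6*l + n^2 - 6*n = -l^2 + 15*l + n^2 + 5*n - 50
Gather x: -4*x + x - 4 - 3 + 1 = -3*x - 6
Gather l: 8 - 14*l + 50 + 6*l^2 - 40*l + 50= 6*l^2 - 54*l + 108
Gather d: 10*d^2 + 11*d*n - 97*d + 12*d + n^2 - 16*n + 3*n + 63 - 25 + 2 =10*d^2 + d*(11*n - 85) + n^2 - 13*n + 40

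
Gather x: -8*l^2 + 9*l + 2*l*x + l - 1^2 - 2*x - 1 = -8*l^2 + 10*l + x*(2*l - 2) - 2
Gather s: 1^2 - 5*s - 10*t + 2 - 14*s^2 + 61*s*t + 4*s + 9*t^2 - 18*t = -14*s^2 + s*(61*t - 1) + 9*t^2 - 28*t + 3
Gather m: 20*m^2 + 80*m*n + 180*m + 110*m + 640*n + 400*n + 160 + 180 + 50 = 20*m^2 + m*(80*n + 290) + 1040*n + 390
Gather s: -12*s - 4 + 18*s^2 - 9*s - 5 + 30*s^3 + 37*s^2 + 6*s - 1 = 30*s^3 + 55*s^2 - 15*s - 10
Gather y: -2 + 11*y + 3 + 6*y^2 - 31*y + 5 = 6*y^2 - 20*y + 6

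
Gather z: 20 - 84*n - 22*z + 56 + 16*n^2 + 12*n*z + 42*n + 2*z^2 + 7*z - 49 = 16*n^2 - 42*n + 2*z^2 + z*(12*n - 15) + 27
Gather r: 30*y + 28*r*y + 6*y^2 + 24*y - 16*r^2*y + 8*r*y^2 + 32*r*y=-16*r^2*y + r*(8*y^2 + 60*y) + 6*y^2 + 54*y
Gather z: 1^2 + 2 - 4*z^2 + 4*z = -4*z^2 + 4*z + 3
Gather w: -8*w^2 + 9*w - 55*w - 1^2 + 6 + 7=-8*w^2 - 46*w + 12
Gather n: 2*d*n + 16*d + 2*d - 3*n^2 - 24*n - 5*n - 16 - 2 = 18*d - 3*n^2 + n*(2*d - 29) - 18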